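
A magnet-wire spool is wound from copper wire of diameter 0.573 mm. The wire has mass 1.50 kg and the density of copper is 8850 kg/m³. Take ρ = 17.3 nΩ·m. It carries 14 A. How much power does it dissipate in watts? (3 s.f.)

ρ = 17.3 nΩ·m = 1.73×10^-8 Ω·m
A = π(d/2)² = π(2.8650e-04 m)² = 2.5787e-07 m²
L = m/(density·A) = 1.5/(8850×2.5787e-07) = 657.3 m
R = ρL/A = (1.73×10^-8)(657.3)/(2.5787e-07) = 44.1 Ω
P = I²R = (14)² × 44.1 = 8640 W

8640 W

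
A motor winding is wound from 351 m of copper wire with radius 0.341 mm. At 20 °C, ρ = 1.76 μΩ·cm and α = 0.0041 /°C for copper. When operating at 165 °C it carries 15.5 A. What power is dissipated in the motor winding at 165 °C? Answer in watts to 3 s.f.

6480 W

ρ = 1.76 μΩ·cm = 1.76×10^-8 Ω·m
A = πr² = π(3.4100e-04 m)² = 3.653e-07 m²
R₍20₎ = ρL/A = (1.76×10^-8)(351)/(3.653e-07) = 16.91 Ω
R₍165₎ = R₍20₎(1 + αΔT) = 16.91 × (1 + 0.0041×145) = 26.96 Ω
P = I²R = (15.5)² × 26.96 = 6480 W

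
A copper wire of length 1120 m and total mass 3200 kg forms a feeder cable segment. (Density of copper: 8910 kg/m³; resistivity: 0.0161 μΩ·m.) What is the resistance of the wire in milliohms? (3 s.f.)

ρ = 0.0161 μΩ·m = 1.61×10^-8 Ω·m
A = m/(density·L) = 3200/(8910×1120) = 3.2067e-04 m²
R = ρL/A = (1.61×10^-8)(1120)/(3.2067e-04) = 56.2 mΩ

56.2 mΩ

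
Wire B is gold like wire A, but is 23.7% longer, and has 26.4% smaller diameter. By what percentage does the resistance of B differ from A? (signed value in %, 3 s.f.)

R ∝ L/d², so R_B/R_A = (1 + 23.7/100) × (1 − 26.4/100)⁻²
= 1.237 × 1.846 = 2.284
(R_B − R_A)/R_A = 2.284 − 1 = 128%

128%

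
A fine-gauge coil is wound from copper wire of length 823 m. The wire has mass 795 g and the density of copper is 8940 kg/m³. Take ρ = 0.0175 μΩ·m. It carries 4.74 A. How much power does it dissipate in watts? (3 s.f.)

ρ = 0.0175 μΩ·m = 1.75×10^-8 Ω·m
A = m/(density·L) = 0.795/(8940×823) = 1.0805e-07 m²
R = ρL/A = (1.75×10^-8)(823)/(1.0805e-07) = 133.3 Ω
P = I²R = (4.74)² × 133.3 = 2990 W

2990 W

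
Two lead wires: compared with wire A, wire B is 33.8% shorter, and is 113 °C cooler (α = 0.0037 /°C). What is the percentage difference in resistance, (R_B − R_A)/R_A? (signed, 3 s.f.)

R ∝ ρL/d² with ρ ∝ (1+αΔT), so R_B/R_A = (1 − 33.8/100) × (1 − 0.0037×113)
= 0.662 × 0.5819 = 0.3852
(R_B − R_A)/R_A = 0.3852 − 1 = -61.5%

-61.5%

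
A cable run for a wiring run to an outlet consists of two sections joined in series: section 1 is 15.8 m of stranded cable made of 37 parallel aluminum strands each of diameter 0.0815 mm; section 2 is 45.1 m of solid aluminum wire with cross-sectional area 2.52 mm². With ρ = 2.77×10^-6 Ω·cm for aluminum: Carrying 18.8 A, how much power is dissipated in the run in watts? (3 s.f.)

ρ = 2.77×10^-6 Ω·cm = 2.77×10^-8 Ω·m
Section 1: A_strand = π(4.0750e-05)² = 5.217e-09 m²; R₁ = ρL/(N·A_s) = (2.77×10^-8)(15.8)/(37×5.217e-09) = 2.267 Ω
Section 2: A = 2.52 mm² = 2.520e-06 m²
R₂ = (2.77×10^-8)(45.1)/(2.520e-06) = 0.4957 Ω
R = R₁ + R₂ = 2.763 Ω
P = I²R = (18.8)² × 2.763 = 977 W

977 W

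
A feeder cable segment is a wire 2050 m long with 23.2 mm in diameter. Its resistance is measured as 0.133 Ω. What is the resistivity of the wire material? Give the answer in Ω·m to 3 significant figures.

2.74×10^-8 Ω·m

A = π(d/2)² = π(1.1600e-02 m)² = 4.227e-04 m²
ρ = RA/L = (0.133)(4.227e-04)/(2050) = 2.74×10^-8 Ω·m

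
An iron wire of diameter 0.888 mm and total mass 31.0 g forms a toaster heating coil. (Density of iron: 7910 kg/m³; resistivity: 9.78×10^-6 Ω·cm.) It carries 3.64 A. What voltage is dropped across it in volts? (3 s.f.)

ρ = 9.78×10^-6 Ω·cm = 9.78×10^-8 Ω·m
A = π(d/2)² = π(4.4400e-04 m)² = 6.1932e-07 m²
L = m/(density·A) = 0.031/(7910×6.1932e-07) = 6.328 m
R = ρL/A = (9.78×10^-8)(6.328)/(6.1932e-07) = 0.9993 Ω
V = IR = 3.64 × 0.9993 = 3.64 V

3.64 V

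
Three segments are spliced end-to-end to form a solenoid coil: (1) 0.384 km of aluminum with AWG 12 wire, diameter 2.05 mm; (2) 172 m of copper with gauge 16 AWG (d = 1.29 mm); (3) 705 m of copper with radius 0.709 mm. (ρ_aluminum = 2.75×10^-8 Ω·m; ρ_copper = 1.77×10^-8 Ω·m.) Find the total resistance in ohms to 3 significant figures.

Seg 1: A = π(2.05/2 mm)² = π(1.0250e-03 m)² = 3.301e-06 m²
R_1 = (2.75×10^-8)(384)/(3.301e-06) = 3.199 Ω
Seg 2: A = π(1.29/2 mm)² = π(6.4500e-04 m)² = 1.307e-06 m²
R_2 = (1.77×10^-8)(172)/(1.307e-06) = 2.329 Ω
Seg 3: A = πr² = π(7.0900e-04 m)² = 1.579e-06 m²
R_3 = (1.77×10^-8)(705)/(1.579e-06) = 7.902 Ω
R_total = R_1 + R_2 + R_3 = 13.4 Ω

13.4 Ω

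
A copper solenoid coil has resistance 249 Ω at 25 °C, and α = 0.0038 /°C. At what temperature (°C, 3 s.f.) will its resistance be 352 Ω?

R = R₀(1 + α(T − T₀)) ⇒ T = T₀ + (R/R₀ − 1)/α
T = 25 + (352/249 − 1)/0.0038 = 25 + (0.4137)/0.0038 = 134 °C

134 °C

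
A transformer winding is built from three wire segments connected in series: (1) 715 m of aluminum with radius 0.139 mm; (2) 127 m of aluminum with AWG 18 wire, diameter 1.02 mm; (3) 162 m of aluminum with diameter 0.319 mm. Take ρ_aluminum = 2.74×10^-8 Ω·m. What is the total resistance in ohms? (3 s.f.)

383 Ω

Seg 1: A = πr² = π(1.3900e-04 m)² = 6.070e-08 m²
R_1 = (2.74×10^-8)(715)/(6.070e-08) = 322.8 Ω
Seg 2: A = π(1.02/2 mm)² = π(5.1000e-04 m)² = 8.171e-07 m²
R_2 = (2.74×10^-8)(127)/(8.171e-07) = 4.259 Ω
Seg 3: A = π(d/2)² = π(1.5950e-04 m)² = 7.992e-08 m²
R_3 = (2.74×10^-8)(162)/(7.992e-08) = 55.54 Ω
R_total = R_1 + R_2 + R_3 = 383 Ω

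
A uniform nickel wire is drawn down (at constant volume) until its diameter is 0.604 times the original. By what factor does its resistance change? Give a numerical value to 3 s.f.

Volume constant ⇒ L' = L/r² with r = 0.604. R' = ρL'/A' = ρ(L/r²)/(πr²d₀²/4) = R/r⁴.
Factor = 7.51

7.51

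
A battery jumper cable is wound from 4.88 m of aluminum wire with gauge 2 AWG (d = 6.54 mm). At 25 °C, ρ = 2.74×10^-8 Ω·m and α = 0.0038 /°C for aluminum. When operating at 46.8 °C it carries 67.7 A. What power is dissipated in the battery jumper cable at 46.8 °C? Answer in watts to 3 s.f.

A = π(6.54/2 mm)² = π(3.2700e-03 m)² = 3.359e-05 m²
R₍25₎ = ρL/A = (2.74×10^-8)(4.88)/(3.359e-05) = 0.00398 Ω
R₍46.8₎ = R₍25₎(1 + αΔT) = 0.00398 × (1 + 0.0038×21.8) = 0.00431 Ω
P = I²R = (67.7)² × 0.00431 = 19.8 W

19.8 W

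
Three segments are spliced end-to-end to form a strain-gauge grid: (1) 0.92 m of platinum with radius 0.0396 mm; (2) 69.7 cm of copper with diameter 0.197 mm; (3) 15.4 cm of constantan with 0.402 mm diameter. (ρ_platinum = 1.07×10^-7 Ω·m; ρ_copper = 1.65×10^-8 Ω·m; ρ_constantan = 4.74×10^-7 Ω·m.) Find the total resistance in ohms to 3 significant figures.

Seg 1: A = πr² = π(3.9600e-05 m)² = 4.927e-09 m²
R_1 = (1.07×10^-7)(0.92)/(4.927e-09) = 19.98 Ω
Seg 2: A = π(d/2)² = π(9.8500e-05 m)² = 3.048e-08 m²
R_2 = (1.65×10^-8)(0.697)/(3.048e-08) = 0.3773 Ω
Seg 3: A = π(d/2)² = π(2.0100e-04 m)² = 1.269e-07 m²
R_3 = (4.74×10^-7)(0.154)/(1.269e-07) = 0.5751 Ω
R_total = R_1 + R_2 + R_3 = 20.9 Ω

20.9 Ω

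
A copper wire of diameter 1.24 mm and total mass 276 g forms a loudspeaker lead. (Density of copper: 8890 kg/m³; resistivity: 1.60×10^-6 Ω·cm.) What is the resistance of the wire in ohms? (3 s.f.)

0.341 Ω

ρ = 1.60×10^-6 Ω·cm = 1.60×10^-8 Ω·m
A = π(d/2)² = π(6.2000e-04 m)² = 1.2076e-06 m²
L = m/(density·A) = 0.276/(8890×1.2076e-06) = 25.71 m
R = ρL/A = (1.60×10^-8)(25.71)/(1.2076e-06) = 0.341 Ω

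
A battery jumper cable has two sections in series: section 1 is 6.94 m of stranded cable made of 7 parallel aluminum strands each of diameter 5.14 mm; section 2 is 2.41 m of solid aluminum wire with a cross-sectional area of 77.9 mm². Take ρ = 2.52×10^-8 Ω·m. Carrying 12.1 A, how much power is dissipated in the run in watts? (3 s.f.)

Section 1: A_strand = π(2.5700e-03)² = 2.075e-05 m²; R₁ = ρL/(N·A_s) = (2.52×10^-8)(6.94)/(7×2.075e-05) = 0.001204 Ω
Section 2: A = 77.9 mm² = 7.790e-05 m²
R₂ = (2.52×10^-8)(2.41)/(7.790e-05) = 7.796×10^-4 Ω
R = R₁ + R₂ = 0.001984 Ω
P = I²R = (12.1)² × 0.001984 = 0.290 W

0.290 W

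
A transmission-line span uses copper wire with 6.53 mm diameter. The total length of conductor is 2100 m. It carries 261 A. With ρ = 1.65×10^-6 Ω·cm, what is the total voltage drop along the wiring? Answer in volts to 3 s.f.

270 V

ρ = 1.65×10^-6 Ω·cm = 1.65×10^-8 Ω·m
A = π(d/2)² = π(3.2650e-03 m)² = 3.349e-05 m²
R = ρL/A = (1.65×10^-8)(2100)/(3.349e-05) = 1.035 Ω
V = IR = 261 × 1.035 = 270 V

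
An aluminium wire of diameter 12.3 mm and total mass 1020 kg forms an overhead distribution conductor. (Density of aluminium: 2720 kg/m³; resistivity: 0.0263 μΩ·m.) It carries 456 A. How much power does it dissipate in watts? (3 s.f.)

1.45×10^5 W

ρ = 0.0263 μΩ·m = 2.63×10^-8 Ω·m
A = π(d/2)² = π(6.1500e-03 m)² = 1.1882e-04 m²
L = m/(density·A) = 1020/(2720×1.1882e-04) = 3156 m
R = ρL/A = (2.63×10^-8)(3156)/(1.1882e-04) = 0.6985 Ω
P = I²R = (456)² × 0.6985 = 1.45×10^5 W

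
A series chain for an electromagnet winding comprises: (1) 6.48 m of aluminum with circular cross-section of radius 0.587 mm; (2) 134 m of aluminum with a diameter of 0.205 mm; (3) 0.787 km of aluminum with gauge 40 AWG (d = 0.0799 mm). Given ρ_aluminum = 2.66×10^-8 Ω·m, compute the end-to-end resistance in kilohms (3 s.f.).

Seg 1: A = πr² = π(5.8700e-04 m)² = 1.082e-06 m²
R_1 = (2.66×10^-8)(6.48)/(1.082e-06) = 0.1592 Ω
Seg 2: A = π(d/2)² = π(1.0250e-04 m)² = 3.301e-08 m²
R_2 = (2.66×10^-8)(134)/(3.301e-08) = 108 Ω
Seg 3: A = π(0.0799/2 mm)² = π(3.9950e-05 m)² = 5.014e-09 m²
R_3 = (2.66×10^-8)(787)/(5.014e-09) = 4175 Ω
R_total = R_1 + R_2 + R_3 = 4.28 kΩ

4.28 kΩ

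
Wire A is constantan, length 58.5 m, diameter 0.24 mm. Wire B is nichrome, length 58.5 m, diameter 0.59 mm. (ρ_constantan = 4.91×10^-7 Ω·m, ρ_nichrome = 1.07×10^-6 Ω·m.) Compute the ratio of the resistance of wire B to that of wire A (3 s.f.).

R ∝ ρL/d², so R_B/R_A = (ρ_B/ρ_A) × (d_A/d_B)²
= (1.07×10^-6/4.91×10^-7) × (0.24/0.59)² = 0.361

0.361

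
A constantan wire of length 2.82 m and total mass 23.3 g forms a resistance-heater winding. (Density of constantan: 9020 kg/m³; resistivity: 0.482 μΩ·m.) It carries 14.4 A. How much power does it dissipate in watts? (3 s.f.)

308 W

ρ = 0.482 μΩ·m = 4.82×10^-7 Ω·m
A = m/(density·L) = 0.0233/(9020×2.82) = 9.1601e-07 m²
R = ρL/A = (4.82×10^-7)(2.82)/(9.1601e-07) = 1.484 Ω
P = I²R = (14.4)² × 1.484 = 308 W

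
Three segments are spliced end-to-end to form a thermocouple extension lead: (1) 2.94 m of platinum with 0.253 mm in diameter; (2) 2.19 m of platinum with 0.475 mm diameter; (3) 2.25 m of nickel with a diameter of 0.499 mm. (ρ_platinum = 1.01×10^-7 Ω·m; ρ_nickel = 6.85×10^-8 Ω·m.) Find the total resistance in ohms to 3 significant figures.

7.94 Ω

Seg 1: A = π(d/2)² = π(1.2650e-04 m)² = 5.027e-08 m²
R_1 = (1.01×10^-7)(2.94)/(5.027e-08) = 5.907 Ω
Seg 2: A = π(d/2)² = π(2.3750e-04 m)² = 1.772e-07 m²
R_2 = (1.01×10^-7)(2.19)/(1.772e-07) = 1.248 Ω
Seg 3: A = π(d/2)² = π(2.4950e-04 m)² = 1.956e-07 m²
R_3 = (6.85×10^-8)(2.25)/(1.956e-07) = 0.7881 Ω
R_total = R_1 + R_2 + R_3 = 7.94 Ω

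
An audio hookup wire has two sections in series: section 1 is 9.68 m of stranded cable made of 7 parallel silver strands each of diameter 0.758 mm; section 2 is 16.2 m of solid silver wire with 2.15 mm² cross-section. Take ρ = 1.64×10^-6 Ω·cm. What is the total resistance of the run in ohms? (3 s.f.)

ρ = 1.64×10^-6 Ω·cm = 1.64×10^-8 Ω·m
Section 1: A_strand = π(3.7900e-04)² = 4.513e-07 m²; R₁ = ρL/(N·A_s) = (1.64×10^-8)(9.68)/(7×4.513e-07) = 0.05026 Ω
Section 2: A = 2.15 mm² = 2.150e-06 m²
R₂ = (1.64×10^-8)(16.2)/(2.150e-06) = 0.1236 Ω
R = R₁ + R₂ = 0.174 Ω

0.174 Ω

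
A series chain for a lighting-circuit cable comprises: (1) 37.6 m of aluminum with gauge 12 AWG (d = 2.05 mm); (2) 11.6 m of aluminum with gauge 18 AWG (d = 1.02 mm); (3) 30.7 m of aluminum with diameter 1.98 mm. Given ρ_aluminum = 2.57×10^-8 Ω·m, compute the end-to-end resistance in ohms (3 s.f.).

0.914 Ω

Seg 1: A = π(2.05/2 mm)² = π(1.0250e-03 m)² = 3.301e-06 m²
R_1 = (2.57×10^-8)(37.6)/(3.301e-06) = 0.2928 Ω
Seg 2: A = π(1.02/2 mm)² = π(5.1000e-04 m)² = 8.171e-07 m²
R_2 = (2.57×10^-8)(11.6)/(8.171e-07) = 0.3648 Ω
Seg 3: A = π(d/2)² = π(9.9000e-04 m)² = 3.079e-06 m²
R_3 = (2.57×10^-8)(30.7)/(3.079e-06) = 0.2562 Ω
R_total = R_1 + R_2 + R_3 = 0.914 Ω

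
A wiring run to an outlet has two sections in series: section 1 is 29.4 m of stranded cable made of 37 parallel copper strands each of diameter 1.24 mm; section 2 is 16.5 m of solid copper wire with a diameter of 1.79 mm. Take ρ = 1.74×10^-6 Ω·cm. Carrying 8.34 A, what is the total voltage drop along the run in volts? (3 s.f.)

ρ = 1.74×10^-6 Ω·cm = 1.74×10^-8 Ω·m
Section 1: A_strand = π(6.2000e-04)² = 1.208e-06 m²; R₁ = ρL/(N·A_s) = (1.74×10^-8)(29.4)/(37×1.208e-06) = 0.01145 Ω
Section 2: A = π(d/2)² = π(8.9500e-04 m)² = 2.516e-06 m²
R₂ = (1.74×10^-8)(16.5)/(2.516e-06) = 0.1141 Ω
R = R₁ + R₂ = 0.1255 Ω
V = IR = 8.34 × 0.1255 = 1.05 V

1.05 V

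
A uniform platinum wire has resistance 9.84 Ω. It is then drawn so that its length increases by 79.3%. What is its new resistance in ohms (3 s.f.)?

k = 1 + 79.3/100 = 1.793; volume constant ⇒ A' = A/k, so R' = k²R.
R' = 3.215 × 9.84 = 31.6 Ω

31.6 Ω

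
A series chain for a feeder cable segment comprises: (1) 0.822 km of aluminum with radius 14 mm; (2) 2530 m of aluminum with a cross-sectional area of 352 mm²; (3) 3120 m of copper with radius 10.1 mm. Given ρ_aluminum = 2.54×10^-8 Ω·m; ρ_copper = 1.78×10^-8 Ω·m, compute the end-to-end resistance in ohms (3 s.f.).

0.390 Ω

Seg 1: A = πr² = π(1.4000e-02 m)² = 6.158e-04 m²
R_1 = (2.54×10^-8)(822)/(6.158e-04) = 0.03391 Ω
Seg 2: A = 352 mm² = 3.520e-04 m²
R_2 = (2.54×10^-8)(2530)/(3.520e-04) = 0.1826 Ω
Seg 3: A = πr² = π(1.0100e-02 m)² = 3.205e-04 m²
R_3 = (1.78×10^-8)(3120)/(3.205e-04) = 0.1733 Ω
R_total = R_1 + R_2 + R_3 = 0.390 Ω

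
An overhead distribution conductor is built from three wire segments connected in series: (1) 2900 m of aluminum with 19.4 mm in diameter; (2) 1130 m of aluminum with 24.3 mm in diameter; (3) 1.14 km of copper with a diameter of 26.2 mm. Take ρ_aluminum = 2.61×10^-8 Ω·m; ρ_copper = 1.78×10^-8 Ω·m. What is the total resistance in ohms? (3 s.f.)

Seg 1: A = π(d/2)² = π(9.7000e-03 m)² = 2.956e-04 m²
R_1 = (2.61×10^-8)(2900)/(2.956e-04) = 0.2561 Ω
Seg 2: A = π(d/2)² = π(1.2150e-02 m)² = 4.638e-04 m²
R_2 = (2.61×10^-8)(1130)/(4.638e-04) = 0.06359 Ω
Seg 3: A = π(d/2)² = π(1.3100e-02 m)² = 5.391e-04 m²
R_3 = (1.78×10^-8)(1140)/(5.391e-04) = 0.03764 Ω
R_total = R_1 + R_2 + R_3 = 0.357 Ω

0.357 Ω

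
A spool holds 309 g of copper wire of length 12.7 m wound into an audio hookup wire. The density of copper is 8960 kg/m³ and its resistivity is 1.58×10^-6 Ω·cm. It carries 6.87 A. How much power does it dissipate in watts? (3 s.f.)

ρ = 1.58×10^-6 Ω·cm = 1.58×10^-8 Ω·m
A = m/(density·L) = 0.309/(8960×12.7) = 2.7155e-06 m²
R = ρL/A = (1.58×10^-8)(12.7)/(2.7155e-06) = 0.07389 Ω
P = I²R = (6.87)² × 0.07389 = 3.49 W

3.49 W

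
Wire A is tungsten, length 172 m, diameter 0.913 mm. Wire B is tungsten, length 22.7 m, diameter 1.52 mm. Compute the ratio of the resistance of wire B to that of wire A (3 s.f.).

0.0476

R ∝ ρL/d², so R_B/R_A = (L_B/L_A) × (d_A/d_B)²
= (22.7/172) × (0.913/1.52)² = 0.0476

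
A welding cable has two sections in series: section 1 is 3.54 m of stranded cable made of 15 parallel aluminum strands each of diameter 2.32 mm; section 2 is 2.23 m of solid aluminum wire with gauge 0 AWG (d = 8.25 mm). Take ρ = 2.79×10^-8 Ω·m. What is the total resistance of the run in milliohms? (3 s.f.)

2.72 mΩ

Section 1: A_strand = π(1.1600e-03)² = 4.227e-06 m²; R₁ = ρL/(N·A_s) = (2.79×10^-8)(3.54)/(15×4.227e-06) = 0.001558 Ω
Section 2: A = π(8.25/2 mm)² = π(4.1250e-03 m)² = 5.346e-05 m²
R₂ = (2.79×10^-8)(2.23)/(5.346e-05) = 0.001164 Ω
R = R₁ + R₂ = 2.72 mΩ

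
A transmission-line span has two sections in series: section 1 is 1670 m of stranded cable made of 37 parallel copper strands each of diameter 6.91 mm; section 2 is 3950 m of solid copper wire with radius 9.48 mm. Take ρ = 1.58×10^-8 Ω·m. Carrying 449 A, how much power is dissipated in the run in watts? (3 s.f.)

48400 W

Section 1: A_strand = π(3.4550e-03)² = 3.750e-05 m²; R₁ = ρL/(N·A_s) = (1.58×10^-8)(1670)/(37×3.750e-05) = 0.01902 Ω
Section 2: A = πr² = π(9.4800e-03 m)² = 2.823e-04 m²
R₂ = (1.58×10^-8)(3950)/(2.823e-04) = 0.221 Ω
R = R₁ + R₂ = 0.2401 Ω
P = I²R = (449)² × 0.2401 = 48400 W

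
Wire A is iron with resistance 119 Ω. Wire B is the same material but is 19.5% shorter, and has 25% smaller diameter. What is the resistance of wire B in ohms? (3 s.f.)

170 Ω

R ∝ L/d², so R_B/R_A = (1 − 19.5/100) × (1 − 25/100)⁻²
= 0.805 × 1.778 = 1.431
R_B = 1.431 × 119 = 170 Ω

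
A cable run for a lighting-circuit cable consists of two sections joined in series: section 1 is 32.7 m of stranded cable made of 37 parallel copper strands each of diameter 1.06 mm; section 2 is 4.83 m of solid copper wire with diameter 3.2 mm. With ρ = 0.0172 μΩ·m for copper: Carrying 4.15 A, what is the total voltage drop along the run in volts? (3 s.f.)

0.114 V

ρ = 0.0172 μΩ·m = 1.72×10^-8 Ω·m
Section 1: A_strand = π(5.3000e-04)² = 8.825e-07 m²; R₁ = ρL/(N·A_s) = (1.72×10^-8)(32.7)/(37×8.825e-07) = 0.01723 Ω
Section 2: A = π(d/2)² = π(1.6000e-03 m)² = 8.042e-06 m²
R₂ = (1.72×10^-8)(4.83)/(8.042e-06) = 0.01033 Ω
R = R₁ + R₂ = 0.02756 Ω
V = IR = 4.15 × 0.02756 = 0.114 V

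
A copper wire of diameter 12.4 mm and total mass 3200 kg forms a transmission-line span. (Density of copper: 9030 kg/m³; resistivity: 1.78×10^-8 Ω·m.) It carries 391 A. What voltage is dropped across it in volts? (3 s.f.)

169 V

A = π(d/2)² = π(6.2000e-03 m)² = 1.2076e-04 m²
L = m/(density·A) = 3200/(9030×1.2076e-04) = 2934 m
R = ρL/A = (1.78×10^-8)(2934)/(1.2076e-04) = 0.4325 Ω
V = IR = 391 × 0.4325 = 169 V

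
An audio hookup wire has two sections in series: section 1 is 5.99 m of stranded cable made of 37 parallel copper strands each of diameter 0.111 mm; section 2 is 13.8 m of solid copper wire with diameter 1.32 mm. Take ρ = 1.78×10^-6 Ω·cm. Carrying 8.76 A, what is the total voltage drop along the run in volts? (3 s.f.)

4.18 V

ρ = 1.78×10^-6 Ω·cm = 1.78×10^-8 Ω·m
Section 1: A_strand = π(5.5500e-05)² = 9.677e-09 m²; R₁ = ρL/(N·A_s) = (1.78×10^-8)(5.99)/(37×9.677e-09) = 0.2978 Ω
Section 2: A = π(d/2)² = π(6.6000e-04 m)² = 1.368e-06 m²
R₂ = (1.78×10^-8)(13.8)/(1.368e-06) = 0.1795 Ω
R = R₁ + R₂ = 0.4773 Ω
V = IR = 8.76 × 0.4773 = 4.18 V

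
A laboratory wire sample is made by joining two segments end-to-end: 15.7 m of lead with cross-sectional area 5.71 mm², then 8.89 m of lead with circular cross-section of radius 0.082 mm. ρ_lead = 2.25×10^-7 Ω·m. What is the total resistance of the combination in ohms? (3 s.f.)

95.3 Ω

Segment 1: A = 5.71 mm² = 5.710e-06 m²
R₁ = ρL/A = (2.25×10^-7)(15.7)/(5.710e-06) = 0.6187 Ω
Segment 2: A = πr² = π(8.2000e-05 m)² = 2.112e-08 m²
R₂ = (2.25×10^-7)(8.89)/(2.112e-08) = 94.69 Ω
R = R₁ + R₂ = 95.3 Ω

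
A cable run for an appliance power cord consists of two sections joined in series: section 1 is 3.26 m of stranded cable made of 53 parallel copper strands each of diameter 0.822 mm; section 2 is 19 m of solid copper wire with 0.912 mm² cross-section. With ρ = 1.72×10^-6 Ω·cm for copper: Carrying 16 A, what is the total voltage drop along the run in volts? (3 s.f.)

ρ = 1.72×10^-6 Ω·cm = 1.72×10^-8 Ω·m
Section 1: A_strand = π(4.1100e-04)² = 5.307e-07 m²; R₁ = ρL/(N·A_s) = (1.72×10^-8)(3.26)/(53×5.307e-07) = 0.001994 Ω
Section 2: A = 0.912 mm² = 9.120e-07 m²
R₂ = (1.72×10^-8)(19)/(9.120e-07) = 0.3583 Ω
R = R₁ + R₂ = 0.3603 Ω
V = IR = 16 × 0.3603 = 5.77 V

5.77 V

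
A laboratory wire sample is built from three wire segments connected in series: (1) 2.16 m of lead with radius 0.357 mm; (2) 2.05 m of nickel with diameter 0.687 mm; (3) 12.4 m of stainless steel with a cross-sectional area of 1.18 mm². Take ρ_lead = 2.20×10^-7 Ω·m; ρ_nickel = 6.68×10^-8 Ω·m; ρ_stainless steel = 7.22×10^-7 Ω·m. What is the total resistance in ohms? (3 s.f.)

9.14 Ω

Seg 1: A = πr² = π(3.5700e-04 m)² = 4.004e-07 m²
R_1 = (2.20×10^-7)(2.16)/(4.004e-07) = 1.187 Ω
Seg 2: A = π(d/2)² = π(3.4350e-04 m)² = 3.707e-07 m²
R_2 = (6.68×10^-8)(2.05)/(3.707e-07) = 0.3694 Ω
Seg 3: A = 1.18 mm² = 1.180e-06 m²
R_3 = (7.22×10^-7)(12.4)/(1.180e-06) = 7.587 Ω
R_total = R_1 + R_2 + R_3 = 9.14 Ω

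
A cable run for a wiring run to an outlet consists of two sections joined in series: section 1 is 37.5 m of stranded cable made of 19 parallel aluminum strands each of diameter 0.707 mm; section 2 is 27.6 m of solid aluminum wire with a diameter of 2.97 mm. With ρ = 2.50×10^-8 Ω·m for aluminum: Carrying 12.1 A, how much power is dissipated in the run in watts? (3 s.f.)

33.0 W

Section 1: A_strand = π(3.5350e-04)² = 3.926e-07 m²; R₁ = ρL/(N·A_s) = (2.50×10^-8)(37.5)/(19×3.926e-07) = 0.1257 Ω
Section 2: A = π(d/2)² = π(1.4850e-03 m)² = 6.928e-06 m²
R₂ = (2.50×10^-8)(27.6)/(6.928e-06) = 0.0996 Ω
R = R₁ + R₂ = 0.2253 Ω
P = I²R = (12.1)² × 0.2253 = 33.0 W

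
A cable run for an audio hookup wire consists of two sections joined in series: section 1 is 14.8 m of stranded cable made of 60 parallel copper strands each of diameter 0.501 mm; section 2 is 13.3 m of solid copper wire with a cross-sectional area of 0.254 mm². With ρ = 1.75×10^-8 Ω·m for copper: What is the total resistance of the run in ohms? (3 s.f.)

Section 1: A_strand = π(2.5050e-04)² = 1.971e-07 m²; R₁ = ρL/(N·A_s) = (1.75×10^-8)(14.8)/(60×1.971e-07) = 0.0219 Ω
Section 2: A = 0.254 mm² = 2.540e-07 m²
R₂ = (1.75×10^-8)(13.3)/(2.540e-07) = 0.9163 Ω
R = R₁ + R₂ = 0.938 Ω

0.938 Ω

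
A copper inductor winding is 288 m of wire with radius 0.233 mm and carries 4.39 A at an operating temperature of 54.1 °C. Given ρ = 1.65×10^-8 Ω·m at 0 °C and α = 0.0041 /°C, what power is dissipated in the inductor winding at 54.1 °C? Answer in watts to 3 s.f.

656 W

A = πr² = π(2.3300e-04 m)² = 1.706e-07 m²
R₍0₎ = ρL/A = (1.65×10^-8)(288)/(1.706e-07) = 27.86 Ω
R₍54.1₎ = R₍0₎(1 + αΔT) = 27.86 × (1 + 0.0041×54.1) = 34.04 Ω
P = I²R = (4.39)² × 34.04 = 656 W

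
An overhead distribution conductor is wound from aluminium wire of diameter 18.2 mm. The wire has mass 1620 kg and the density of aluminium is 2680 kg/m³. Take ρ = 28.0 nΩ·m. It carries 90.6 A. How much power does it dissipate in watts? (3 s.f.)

ρ = 28.0 nΩ·m = 2.80×10^-8 Ω·m
A = π(d/2)² = π(9.1000e-03 m)² = 2.6016e-04 m²
L = m/(density·A) = 1620/(2680×2.6016e-04) = 2324 m
R = ρL/A = (2.80×10^-8)(2324)/(2.6016e-04) = 0.2501 Ω
P = I²R = (90.6)² × 0.2501 = 2050 W

2050 W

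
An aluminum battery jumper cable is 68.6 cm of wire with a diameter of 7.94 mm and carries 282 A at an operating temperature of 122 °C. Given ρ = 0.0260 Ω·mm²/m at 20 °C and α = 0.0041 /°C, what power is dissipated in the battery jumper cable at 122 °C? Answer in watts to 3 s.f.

ρ = 0.0260 Ω·mm²/m = 2.60×10^-8 Ω·m
A = π(d/2)² = π(3.9700e-03 m)² = 4.951e-05 m²
R₍20₎ = ρL/A = (2.60×10^-8)(0.686)/(4.951e-05) = 3.602×10^-4 Ω
R₍122₎ = R₍20₎(1 + αΔT) = 3.602×10^-4 × (1 + 0.0041×102) = 5.109×10^-4 Ω
P = I²R = (282)² × 5.109×10^-4 = 40.6 W

40.6 W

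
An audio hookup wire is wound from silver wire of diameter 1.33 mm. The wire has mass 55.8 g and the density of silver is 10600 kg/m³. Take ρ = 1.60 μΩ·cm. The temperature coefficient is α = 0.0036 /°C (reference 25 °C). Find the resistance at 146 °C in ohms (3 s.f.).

ρ = 1.60 μΩ·cm = 1.60×10^-8 Ω·m
A = π(d/2)² = π(6.6500e-04 m)² = 1.3893e-06 m²
L = m/(density·A) = 0.0558/(10600×1.3893e-06) = 3.789 m
R = ρL/A = (1.60×10^-8)(3.789)/(1.3893e-06) = 0.04364 Ω
R(146 °C) = 0.04364 × (1 + 0.0036×121) = 0.0626 Ω

0.0626 Ω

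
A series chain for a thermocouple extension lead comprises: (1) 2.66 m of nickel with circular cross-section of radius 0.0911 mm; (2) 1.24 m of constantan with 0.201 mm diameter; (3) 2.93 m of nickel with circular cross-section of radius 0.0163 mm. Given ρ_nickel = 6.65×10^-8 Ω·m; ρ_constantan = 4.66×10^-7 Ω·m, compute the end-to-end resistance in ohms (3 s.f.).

Seg 1: A = πr² = π(9.1100e-05 m)² = 2.607e-08 m²
R_1 = (6.65×10^-8)(2.66)/(2.607e-08) = 6.784 Ω
Seg 2: A = π(d/2)² = π(1.0050e-04 m)² = 3.173e-08 m²
R_2 = (4.66×10^-7)(1.24)/(3.173e-08) = 18.21 Ω
Seg 3: A = πr² = π(1.6300e-05 m)² = 8.347e-10 m²
R_3 = (6.65×10^-8)(2.93)/(8.347e-10) = 233.4 Ω
R_total = R_1 + R_2 + R_3 = 258 Ω

258 Ω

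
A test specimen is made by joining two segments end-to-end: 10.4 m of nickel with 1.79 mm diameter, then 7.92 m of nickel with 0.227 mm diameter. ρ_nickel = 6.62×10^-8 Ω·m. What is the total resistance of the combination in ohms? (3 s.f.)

Segment 1: A = π(d/2)² = π(8.9500e-04 m)² = 2.516e-06 m²
R₁ = ρL/A = (6.62×10^-8)(10.4)/(2.516e-06) = 0.2736 Ω
Segment 2: A = π(d/2)² = π(1.1350e-04 m)² = 4.047e-08 m²
R₂ = (6.62×10^-8)(7.92)/(4.047e-08) = 12.96 Ω
R = R₁ + R₂ = 13.2 Ω

13.2 Ω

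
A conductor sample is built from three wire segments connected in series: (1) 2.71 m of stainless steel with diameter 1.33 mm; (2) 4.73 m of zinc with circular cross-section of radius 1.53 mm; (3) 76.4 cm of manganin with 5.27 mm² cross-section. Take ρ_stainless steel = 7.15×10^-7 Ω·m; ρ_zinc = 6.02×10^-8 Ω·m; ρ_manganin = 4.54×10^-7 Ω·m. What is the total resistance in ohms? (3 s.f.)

1.50 Ω

Seg 1: A = π(d/2)² = π(6.6500e-04 m)² = 1.389e-06 m²
R_1 = (7.15×10^-7)(2.71)/(1.389e-06) = 1.395 Ω
Seg 2: A = πr² = π(1.5300e-03 m)² = 7.354e-06 m²
R_2 = (6.02×10^-8)(4.73)/(7.354e-06) = 0.03872 Ω
Seg 3: A = 5.27 mm² = 5.270e-06 m²
R_3 = (4.54×10^-7)(0.764)/(5.270e-06) = 0.06582 Ω
R_total = R_1 + R_2 + R_3 = 1.50 Ω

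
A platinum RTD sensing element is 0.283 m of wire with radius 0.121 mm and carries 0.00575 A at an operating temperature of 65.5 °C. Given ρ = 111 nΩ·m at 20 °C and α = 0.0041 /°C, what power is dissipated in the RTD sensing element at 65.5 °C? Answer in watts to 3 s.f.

2.68×10^-5 W

ρ = 111 nΩ·m = 1.11×10^-7 Ω·m
A = πr² = π(1.2100e-04 m)² = 4.600e-08 m²
R₍20₎ = ρL/A = (1.11×10^-7)(0.283)/(4.600e-08) = 0.6829 Ω
R₍65.5₎ = R₍20₎(1 + αΔT) = 0.6829 × (1 + 0.0041×45.5) = 0.8104 Ω
P = I²R = (0.00575)² × 0.8104 = 2.68×10^-5 W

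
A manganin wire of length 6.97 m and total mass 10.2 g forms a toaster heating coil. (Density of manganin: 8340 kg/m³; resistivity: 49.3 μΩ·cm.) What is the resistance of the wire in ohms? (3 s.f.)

19.6 Ω

ρ = 49.3 μΩ·cm = 4.93×10^-7 Ω·m
A = m/(density·L) = 0.0102/(8340×6.97) = 1.7547e-07 m²
R = ρL/A = (4.93×10^-7)(6.97)/(1.7547e-07) = 19.6 Ω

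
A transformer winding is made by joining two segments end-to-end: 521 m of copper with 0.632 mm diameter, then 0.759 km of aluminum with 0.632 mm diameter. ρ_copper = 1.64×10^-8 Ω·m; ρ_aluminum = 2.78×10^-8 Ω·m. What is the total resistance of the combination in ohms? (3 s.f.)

Segment 1: A = π(d/2)² = π(3.1600e-04 m)² = 3.137e-07 m²
R₁ = ρL/A = (1.64×10^-8)(521)/(3.137e-07) = 27.24 Ω
R₂ = (2.78×10^-8)(759)/(3.137e-07) = 67.26 Ω
R = R₁ + R₂ = 94.5 Ω

94.5 Ω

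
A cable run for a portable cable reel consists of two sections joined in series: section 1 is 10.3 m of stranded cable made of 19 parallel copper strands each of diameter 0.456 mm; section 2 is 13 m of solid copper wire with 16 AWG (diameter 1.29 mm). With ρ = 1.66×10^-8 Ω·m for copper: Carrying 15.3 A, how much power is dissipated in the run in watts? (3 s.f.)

Section 1: A_strand = π(2.2800e-04)² = 1.633e-07 m²; R₁ = ρL/(N·A_s) = (1.66×10^-8)(10.3)/(19×1.633e-07) = 0.0551 Ω
Section 2: A = π(1.29/2 mm)² = π(6.4500e-04 m)² = 1.307e-06 m²
R₂ = (1.66×10^-8)(13)/(1.307e-06) = 0.1651 Ω
R = R₁ + R₂ = 0.2202 Ω
P = I²R = (15.3)² × 0.2202 = 51.6 W

51.6 W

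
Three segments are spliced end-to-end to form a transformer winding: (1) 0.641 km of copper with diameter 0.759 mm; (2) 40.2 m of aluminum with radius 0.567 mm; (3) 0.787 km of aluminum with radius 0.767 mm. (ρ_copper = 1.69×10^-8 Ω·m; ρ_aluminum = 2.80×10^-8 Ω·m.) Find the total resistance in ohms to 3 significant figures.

37.0 Ω

Seg 1: A = π(d/2)² = π(3.7950e-04 m)² = 4.525e-07 m²
R_1 = (1.69×10^-8)(641)/(4.525e-07) = 23.94 Ω
Seg 2: A = πr² = π(5.6700e-04 m)² = 1.010e-06 m²
R_2 = (2.80×10^-8)(40.2)/(1.010e-06) = 1.114 Ω
Seg 3: A = πr² = π(7.6700e-04 m)² = 1.848e-06 m²
R_3 = (2.80×10^-8)(787)/(1.848e-06) = 11.92 Ω
R_total = R_1 + R_2 + R_3 = 37.0 Ω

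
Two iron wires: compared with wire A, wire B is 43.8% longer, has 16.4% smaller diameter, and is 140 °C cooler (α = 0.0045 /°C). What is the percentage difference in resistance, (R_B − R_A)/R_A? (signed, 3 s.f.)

R ∝ ρL/d² with ρ ∝ (1+αΔT), so R_B/R_A = (1 + 43.8/100) × (1 − 16.4/100)⁻² × (1 − 0.0045×140)
= 1.438 × 1.431 × 0.37 = 0.7613
(R_B − R_A)/R_A = 0.7613 − 1 = -23.9%

-23.9%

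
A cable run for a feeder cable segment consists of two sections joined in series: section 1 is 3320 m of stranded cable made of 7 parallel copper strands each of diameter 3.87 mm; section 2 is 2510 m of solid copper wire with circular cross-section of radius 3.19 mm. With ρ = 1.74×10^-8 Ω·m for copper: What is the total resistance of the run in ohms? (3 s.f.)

Section 1: A_strand = π(1.9350e-03)² = 1.176e-05 m²; R₁ = ρL/(N·A_s) = (1.74×10^-8)(3320)/(7×1.176e-05) = 0.7016 Ω
Section 2: A = πr² = π(3.1900e-03 m)² = 3.197e-05 m²
R₂ = (1.74×10^-8)(2510)/(3.197e-05) = 1.366 Ω
R = R₁ + R₂ = 2.07 Ω

2.07 Ω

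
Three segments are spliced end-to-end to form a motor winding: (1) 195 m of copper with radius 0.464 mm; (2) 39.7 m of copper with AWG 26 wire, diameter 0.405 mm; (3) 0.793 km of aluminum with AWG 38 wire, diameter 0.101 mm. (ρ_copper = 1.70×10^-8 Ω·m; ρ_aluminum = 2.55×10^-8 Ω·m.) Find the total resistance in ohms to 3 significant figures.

2530 Ω

Seg 1: A = πr² = π(4.6400e-04 m)² = 6.764e-07 m²
R_1 = (1.70×10^-8)(195)/(6.764e-07) = 4.901 Ω
Seg 2: A = π(0.405/2 mm)² = π(2.0250e-04 m)² = 1.288e-07 m²
R_2 = (1.70×10^-8)(39.7)/(1.288e-07) = 5.239 Ω
Seg 3: A = π(0.101/2 mm)² = π(5.0500e-05 m)² = 8.012e-09 m²
R_3 = (2.55×10^-8)(793)/(8.012e-09) = 2524 Ω
R_total = R_1 + R_2 + R_3 = 2530 Ω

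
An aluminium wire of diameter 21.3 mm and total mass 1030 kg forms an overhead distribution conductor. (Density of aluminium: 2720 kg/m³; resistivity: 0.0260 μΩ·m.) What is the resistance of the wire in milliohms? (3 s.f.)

77.5 mΩ

ρ = 0.0260 μΩ·m = 2.60×10^-8 Ω·m
A = π(d/2)² = π(1.0650e-02 m)² = 3.5633e-04 m²
L = m/(density·A) = 1030/(2720×3.5633e-04) = 1063 m
R = ρL/A = (2.60×10^-8)(1063)/(3.5633e-04) = 77.5 mΩ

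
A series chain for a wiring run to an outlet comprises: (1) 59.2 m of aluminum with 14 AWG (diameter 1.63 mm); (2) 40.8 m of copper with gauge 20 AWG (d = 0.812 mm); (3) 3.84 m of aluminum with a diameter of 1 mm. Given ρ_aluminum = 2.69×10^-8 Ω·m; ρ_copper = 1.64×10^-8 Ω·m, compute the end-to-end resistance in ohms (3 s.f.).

2.19 Ω

Seg 1: A = π(1.63/2 mm)² = π(8.1500e-04 m)² = 2.087e-06 m²
R_1 = (2.69×10^-8)(59.2)/(2.087e-06) = 0.7631 Ω
Seg 2: A = π(0.812/2 mm)² = π(4.0600e-04 m)² = 5.178e-07 m²
R_2 = (1.64×10^-8)(40.8)/(5.178e-07) = 1.292 Ω
Seg 3: A = π(d/2)² = π(5.0000e-04 m)² = 7.854e-07 m²
R_3 = (2.69×10^-8)(3.84)/(7.854e-07) = 0.1315 Ω
R_total = R_1 + R_2 + R_3 = 2.19 Ω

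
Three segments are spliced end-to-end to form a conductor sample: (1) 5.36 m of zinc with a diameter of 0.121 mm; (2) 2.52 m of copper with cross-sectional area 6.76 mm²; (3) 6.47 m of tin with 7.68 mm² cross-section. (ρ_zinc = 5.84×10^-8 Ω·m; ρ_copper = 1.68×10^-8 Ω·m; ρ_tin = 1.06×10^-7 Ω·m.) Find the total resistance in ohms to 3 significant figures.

Seg 1: A = π(d/2)² = π(6.0500e-05 m)² = 1.150e-08 m²
R_1 = (5.84×10^-8)(5.36)/(1.150e-08) = 27.22 Ω
Seg 2: A = 6.76 mm² = 6.760e-06 m²
R_2 = (1.68×10^-8)(2.52)/(6.760e-06) = 0.006263 Ω
Seg 3: A = 7.68 mm² = 7.680e-06 m²
R_3 = (1.06×10^-7)(6.47)/(7.680e-06) = 0.0893 Ω
R_total = R_1 + R_2 + R_3 = 27.3 Ω

27.3 Ω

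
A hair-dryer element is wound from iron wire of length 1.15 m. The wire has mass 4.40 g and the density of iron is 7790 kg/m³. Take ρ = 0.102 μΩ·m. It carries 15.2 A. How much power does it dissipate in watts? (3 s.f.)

ρ = 0.102 μΩ·m = 1.02×10^-7 Ω·m
A = m/(density·L) = 0.0044/(7790×1.15) = 4.9115e-07 m²
R = ρL/A = (1.02×10^-7)(1.15)/(4.9115e-07) = 0.2388 Ω
P = I²R = (15.2)² × 0.2388 = 55.2 W

55.2 W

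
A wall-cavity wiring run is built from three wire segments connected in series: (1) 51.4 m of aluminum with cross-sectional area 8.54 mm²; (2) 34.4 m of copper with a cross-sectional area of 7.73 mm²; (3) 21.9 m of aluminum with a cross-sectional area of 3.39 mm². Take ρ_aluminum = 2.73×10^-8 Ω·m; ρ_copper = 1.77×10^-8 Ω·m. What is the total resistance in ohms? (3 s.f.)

Seg 1: A = 8.54 mm² = 8.540e-06 m²
R_1 = (2.73×10^-8)(51.4)/(8.540e-06) = 0.1643 Ω
Seg 2: A = 7.73 mm² = 7.730e-06 m²
R_2 = (1.77×10^-8)(34.4)/(7.730e-06) = 0.07877 Ω
Seg 3: A = 3.39 mm² = 3.390e-06 m²
R_3 = (2.73×10^-8)(21.9)/(3.390e-06) = 0.1764 Ω
R_total = R_1 + R_2 + R_3 = 0.419 Ω

0.419 Ω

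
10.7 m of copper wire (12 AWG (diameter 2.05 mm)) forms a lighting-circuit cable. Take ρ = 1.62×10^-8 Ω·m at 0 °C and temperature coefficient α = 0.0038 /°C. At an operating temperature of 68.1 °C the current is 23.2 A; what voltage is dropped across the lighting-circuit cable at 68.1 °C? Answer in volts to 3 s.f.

1.53 V

A = π(2.05/2 mm)² = π(1.0250e-03 m)² = 3.301e-06 m²
R₍0₎ = ρL/A = (1.62×10^-8)(10.7)/(3.301e-06) = 0.05252 Ω
R₍68.1₎ = R₍0₎(1 + αΔT) = 0.05252 × (1 + 0.0038×68.1) = 0.06611 Ω
V = IR = 23.2 × 0.06611 = 1.53 V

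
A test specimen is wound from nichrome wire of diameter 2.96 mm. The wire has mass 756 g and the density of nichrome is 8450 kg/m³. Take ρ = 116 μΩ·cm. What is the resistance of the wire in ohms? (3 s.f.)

2.19 Ω

ρ = 116 μΩ·cm = 1.16×10^-6 Ω·m
A = π(d/2)² = π(1.4800e-03 m)² = 6.8813e-06 m²
L = m/(density·A) = 0.756/(8450×6.8813e-06) = 13 m
R = ρL/A = (1.16×10^-6)(13)/(6.8813e-06) = 2.19 Ω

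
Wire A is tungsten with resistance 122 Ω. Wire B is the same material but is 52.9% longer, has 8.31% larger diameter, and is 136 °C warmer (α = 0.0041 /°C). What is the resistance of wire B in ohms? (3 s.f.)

R ∝ ρL/d² with ρ ∝ (1+αΔT), so R_B/R_A = (1 + 52.9/100) × (1 + 8.31/100)⁻² × (1 + 0.0041×136)
= 1.529 × 0.8524 × 1.558 = 2.03
R_B = 2.03 × 122 = 248 Ω

248 Ω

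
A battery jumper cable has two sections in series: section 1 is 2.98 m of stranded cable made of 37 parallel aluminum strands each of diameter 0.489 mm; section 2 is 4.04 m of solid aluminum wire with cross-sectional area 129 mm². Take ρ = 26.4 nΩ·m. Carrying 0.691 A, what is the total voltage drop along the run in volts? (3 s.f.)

ρ = 26.4 nΩ·m = 2.64×10^-8 Ω·m
Section 1: A_strand = π(2.4450e-04)² = 1.878e-07 m²; R₁ = ρL/(N·A_s) = (2.64×10^-8)(2.98)/(37×1.878e-07) = 0.01132 Ω
Section 2: A = 129 mm² = 1.290e-04 m²
R₂ = (2.64×10^-8)(4.04)/(1.290e-04) = 8.268×10^-4 Ω
R = R₁ + R₂ = 0.01215 Ω
V = IR = 0.691 × 0.01215 = 0.00839 V

0.00839 V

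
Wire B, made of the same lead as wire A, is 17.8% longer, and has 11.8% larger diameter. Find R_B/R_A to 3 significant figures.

0.942

R ∝ L/d², so R_B/R_A = (1 + 17.8/100) × (1 + 11.8/100)⁻²
= 1.178 × 0.8001 = 0.942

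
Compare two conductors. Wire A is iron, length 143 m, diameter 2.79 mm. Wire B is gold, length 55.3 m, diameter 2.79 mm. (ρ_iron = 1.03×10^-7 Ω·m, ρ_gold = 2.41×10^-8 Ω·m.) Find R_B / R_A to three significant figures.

0.0905

R ∝ ρL/d², so R_B/R_A = (ρ_B/ρ_A) × (L_B/L_A)
= (2.41×10^-8/1.03×10^-7) × (55.3/143) = 0.0905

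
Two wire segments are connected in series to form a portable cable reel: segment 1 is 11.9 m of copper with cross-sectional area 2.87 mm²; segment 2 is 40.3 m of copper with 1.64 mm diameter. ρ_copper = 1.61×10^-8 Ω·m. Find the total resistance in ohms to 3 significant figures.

0.374 Ω

Segment 1: A = 2.87 mm² = 2.870e-06 m²
R₁ = ρL/A = (1.61×10^-8)(11.9)/(2.870e-06) = 0.06676 Ω
Segment 2: A = π(d/2)² = π(8.2000e-04 m)² = 2.112e-06 m²
R₂ = (1.61×10^-8)(40.3)/(2.112e-06) = 0.3072 Ω
R = R₁ + R₂ = 0.374 Ω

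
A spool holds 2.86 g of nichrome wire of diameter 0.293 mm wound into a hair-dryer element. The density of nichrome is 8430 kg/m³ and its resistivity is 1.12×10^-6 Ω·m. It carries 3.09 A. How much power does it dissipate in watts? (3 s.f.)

798 W

A = π(d/2)² = π(1.4650e-04 m)² = 6.7426e-08 m²
L = m/(density·A) = 0.00286/(8430×6.7426e-08) = 5.032 m
R = ρL/A = (1.12×10^-6)(5.032)/(6.7426e-08) = 83.58 Ω
P = I²R = (3.09)² × 83.58 = 798 W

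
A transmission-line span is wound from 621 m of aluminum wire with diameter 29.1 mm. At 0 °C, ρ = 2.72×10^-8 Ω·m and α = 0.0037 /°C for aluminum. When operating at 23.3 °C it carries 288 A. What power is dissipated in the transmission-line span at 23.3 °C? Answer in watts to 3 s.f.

2290 W

A = π(d/2)² = π(1.4550e-02 m)² = 6.651e-04 m²
R₍0₎ = ρL/A = (2.72×10^-8)(621)/(6.651e-04) = 0.0254 Ω
R₍23.3₎ = R₍0₎(1 + αΔT) = 0.0254 × (1 + 0.0037×23.3) = 0.02759 Ω
P = I²R = (288)² × 0.02759 = 2290 W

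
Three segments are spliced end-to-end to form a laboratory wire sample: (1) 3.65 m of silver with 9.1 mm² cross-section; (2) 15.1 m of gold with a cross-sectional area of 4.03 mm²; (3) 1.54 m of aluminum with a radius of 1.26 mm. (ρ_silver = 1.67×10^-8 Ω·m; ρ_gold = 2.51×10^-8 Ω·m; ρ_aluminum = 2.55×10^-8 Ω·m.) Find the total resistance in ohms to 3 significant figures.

0.109 Ω

Seg 1: A = 9.1 mm² = 9.100e-06 m²
R_1 = (1.67×10^-8)(3.65)/(9.100e-06) = 0.006698 Ω
Seg 2: A = 4.03 mm² = 4.030e-06 m²
R_2 = (2.51×10^-8)(15.1)/(4.030e-06) = 0.09405 Ω
Seg 3: A = πr² = π(1.2600e-03 m)² = 4.988e-06 m²
R_3 = (2.55×10^-8)(1.54)/(4.988e-06) = 0.007874 Ω
R_total = R_1 + R_2 + R_3 = 0.109 Ω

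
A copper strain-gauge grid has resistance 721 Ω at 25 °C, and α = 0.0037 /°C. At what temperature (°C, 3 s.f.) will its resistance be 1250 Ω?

R = R₀(1 + α(T − T₀)) ⇒ T = T₀ + (R/R₀ − 1)/α
T = 25 + (1250/721 − 1)/0.0037 = 25 + (0.7337)/0.0037 = 223 °C

223 °C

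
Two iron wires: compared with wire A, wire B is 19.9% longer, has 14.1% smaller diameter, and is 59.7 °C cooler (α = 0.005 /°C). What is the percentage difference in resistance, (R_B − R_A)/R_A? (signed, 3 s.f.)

14.0%

R ∝ ρL/d² with ρ ∝ (1+αΔT), so R_B/R_A = (1 + 19.9/100) × (1 − 14.1/100)⁻² × (1 − 0.005×59.7)
= 1.199 × 1.355 × 0.7015 = 1.14
(R_B − R_A)/R_A = 1.14 − 1 = 14.0%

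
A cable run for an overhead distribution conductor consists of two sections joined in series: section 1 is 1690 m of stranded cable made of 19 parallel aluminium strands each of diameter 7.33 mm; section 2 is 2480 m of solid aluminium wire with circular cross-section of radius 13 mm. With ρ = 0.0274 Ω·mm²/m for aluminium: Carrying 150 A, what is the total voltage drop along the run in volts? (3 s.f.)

27.9 V

ρ = 0.0274 Ω·mm²/m = 2.74×10^-8 Ω·m
Section 1: A_strand = π(3.6650e-03)² = 4.220e-05 m²; R₁ = ρL/(N·A_s) = (2.74×10^-8)(1690)/(19×4.220e-05) = 0.05775 Ω
Section 2: A = πr² = π(1.3000e-02 m)² = 5.309e-04 m²
R₂ = (2.74×10^-8)(2480)/(5.309e-04) = 0.128 Ω
R = R₁ + R₂ = 0.1857 Ω
V = IR = 150 × 0.1857 = 27.9 V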